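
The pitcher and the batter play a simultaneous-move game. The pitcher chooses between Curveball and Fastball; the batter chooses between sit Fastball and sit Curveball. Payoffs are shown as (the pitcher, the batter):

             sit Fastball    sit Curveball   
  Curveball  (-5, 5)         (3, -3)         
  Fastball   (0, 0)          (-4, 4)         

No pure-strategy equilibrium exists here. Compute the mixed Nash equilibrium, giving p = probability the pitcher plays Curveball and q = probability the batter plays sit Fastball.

The pitcher's mix must leave the batter indifferent between sit Fastball and sit Curveball.
  the batter's payoff to sit Fastball: p·5 + (1−p)·0 = 5p
  the batter's payoff to sit Curveball: p·(-3) + (1−p)·4 = -7p + 4
  5p = -7p + 4  ⇒  12p = 4  ⇒  p = 1/3.
The batter's mix must leave the pitcher indifferent between Curveball and Fastball.
  the pitcher's expected payoff from Curveball: q·(-5) + (1−q)·3 = -8q + 3
  the pitcher's expected payoff from Fastball: q·0 + (1−q)·(-4) = 4q - 4
  -8q + 3 = 4q - 4  ⇒  -12q = -7  ⇒  q = 7/12.

p = 1/3, q = 7/12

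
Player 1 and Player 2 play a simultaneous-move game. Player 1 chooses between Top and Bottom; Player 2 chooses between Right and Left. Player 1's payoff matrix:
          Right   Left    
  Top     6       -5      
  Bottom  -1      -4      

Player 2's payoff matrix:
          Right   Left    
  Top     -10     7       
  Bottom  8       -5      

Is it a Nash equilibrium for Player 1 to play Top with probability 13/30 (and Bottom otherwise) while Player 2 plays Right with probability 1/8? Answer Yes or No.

Yes

Check Player 2's indifference given Player 1's mix p = 13/30:
  payoff from Right = 1/5; payoff from Left = 1/5 — equal.
Check Player 1's indifference given Player 2's mix q = 1/8:
  payoff from Top = -29/8; payoff from Bottom = -29/8 — equal.
Both players are indifferent, so neither can profitably deviate.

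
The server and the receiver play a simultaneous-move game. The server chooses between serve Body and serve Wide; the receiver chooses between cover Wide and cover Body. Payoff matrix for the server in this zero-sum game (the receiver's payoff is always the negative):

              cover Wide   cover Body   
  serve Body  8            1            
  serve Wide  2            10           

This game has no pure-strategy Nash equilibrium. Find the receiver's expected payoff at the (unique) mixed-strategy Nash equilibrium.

-26/5

The receiver's indifference between cover Wide and cover Body determines the server's mixing probability p:
  the receiver's payoff from cover Wide: p·(-8) + (1−p)·(-2) = -6p - 2
  the receiver's payoff from cover Body: p·(-1) + (1−p)·(-10) = 9p - 10
  -6p - 2 = 9p - 10  ⇒  -15p = -8  ⇒  p = 8/15.
At equilibrium the receiver is indifferent across columns, so the receiver's payoff equals the payoff from cover Wide: (8/15)·(-8) + (7/15)·(-2) = -26/5.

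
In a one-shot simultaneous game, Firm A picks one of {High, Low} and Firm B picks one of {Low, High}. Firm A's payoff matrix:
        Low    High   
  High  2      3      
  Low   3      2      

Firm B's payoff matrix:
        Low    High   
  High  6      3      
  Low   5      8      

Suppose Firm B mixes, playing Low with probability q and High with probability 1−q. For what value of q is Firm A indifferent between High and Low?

q = 1/2

Set Firm A's expected payoff from High equal to that from Low:
  Firm A's payoff to High: q·2 + (1−q)·3 = -q + 3
  Firm A's payoff to Low: q·3 + (1−q)·2 = q + 2
  -q + 3 = q + 2  ⇒  -2q = -1  ⇒  q = 1/2.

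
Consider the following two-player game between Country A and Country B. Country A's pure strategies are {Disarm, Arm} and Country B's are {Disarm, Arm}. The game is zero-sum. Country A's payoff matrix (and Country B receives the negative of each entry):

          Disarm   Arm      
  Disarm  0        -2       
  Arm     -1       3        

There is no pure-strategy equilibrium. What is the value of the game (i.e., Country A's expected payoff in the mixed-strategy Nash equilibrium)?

v = -1/3

Country B's mix must leave Country A indifferent between Disarm and Arm.
  Country A's payoff to Disarm: q·0 + (1−q)·(-2) = 2q - 2
  Country A's payoff to Arm: q·(-1) + (1−q)·3 = -4q + 3
  2q - 2 = -4q + 3  ⇒  6q = 5  ⇒  q = 5/6.
The value is Country A's expected payoff against this mix (using Disarm): (5/6)·0 + (1/6)·(-2) = -1/3.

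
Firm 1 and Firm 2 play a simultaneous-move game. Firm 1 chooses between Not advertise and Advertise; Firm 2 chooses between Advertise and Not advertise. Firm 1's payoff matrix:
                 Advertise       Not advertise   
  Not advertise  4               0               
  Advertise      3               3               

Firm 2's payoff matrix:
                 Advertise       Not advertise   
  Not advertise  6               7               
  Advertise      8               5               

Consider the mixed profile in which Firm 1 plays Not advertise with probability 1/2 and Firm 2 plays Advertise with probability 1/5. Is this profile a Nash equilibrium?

No

Given Firm 1's mix p = 1/2, Firm 2's payoff from Advertise is 7 but from Not advertise is 6. Firm 2 strictly prefers Advertise, so Firm 2 would not mix.
So the proposed profile is not a Nash equilibrium.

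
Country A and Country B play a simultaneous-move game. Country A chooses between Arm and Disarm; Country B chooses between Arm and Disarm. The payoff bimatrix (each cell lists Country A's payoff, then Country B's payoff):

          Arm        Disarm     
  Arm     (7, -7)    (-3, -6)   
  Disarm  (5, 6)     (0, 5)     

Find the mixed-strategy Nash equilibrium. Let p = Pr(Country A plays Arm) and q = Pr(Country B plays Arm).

p = 1/2, q = 3/5

Set Country B's expected payoff from Arm equal to that from Disarm:
  Country B's payoff from Arm: p·(-7) + (1−p)·6 = -13p + 6
  Country B's payoff from Disarm: p·(-6) + (1−p)·5 = -11p + 5
  -13p + 6 = -11p + 5  ⇒  -2p = -1  ⇒  p = 1/2.
Country B's mix must leave Country A indifferent between Arm and Disarm.
  Country A's payoff to Arm: q·7 + (1−q)·(-3) = 10q - 3
  Country A's payoff to Disarm: q·5 + (1−q)·0 = 5q
  10q - 3 = 5q  ⇒  5q = 3  ⇒  q = 3/5.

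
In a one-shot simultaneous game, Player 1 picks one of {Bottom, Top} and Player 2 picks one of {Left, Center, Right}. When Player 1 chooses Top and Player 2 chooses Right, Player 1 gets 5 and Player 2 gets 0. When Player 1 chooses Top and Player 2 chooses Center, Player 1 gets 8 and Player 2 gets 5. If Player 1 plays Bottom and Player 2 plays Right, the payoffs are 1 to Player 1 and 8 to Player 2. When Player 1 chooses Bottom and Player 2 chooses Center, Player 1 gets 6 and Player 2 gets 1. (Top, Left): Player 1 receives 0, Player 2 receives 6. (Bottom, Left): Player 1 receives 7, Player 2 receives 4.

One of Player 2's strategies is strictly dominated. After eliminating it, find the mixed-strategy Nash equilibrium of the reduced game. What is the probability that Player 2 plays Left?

q = 4/11

Player 2's strategy Center is strictly dominated by Left: 4 > 1 and 6 > 5. Eliminate Center.
Set Player 1's expected payoff from Bottom equal to that from Top:
  Player 1's expected payoff from Bottom: q·7 + (1−q)·1 = 6q + 1
  Player 1's expected payoff from Top: q·0 + (1−q)·5 = -5q + 5
  6q + 1 = -5q + 5  ⇒  11q = 4  ⇒  q = 4/11.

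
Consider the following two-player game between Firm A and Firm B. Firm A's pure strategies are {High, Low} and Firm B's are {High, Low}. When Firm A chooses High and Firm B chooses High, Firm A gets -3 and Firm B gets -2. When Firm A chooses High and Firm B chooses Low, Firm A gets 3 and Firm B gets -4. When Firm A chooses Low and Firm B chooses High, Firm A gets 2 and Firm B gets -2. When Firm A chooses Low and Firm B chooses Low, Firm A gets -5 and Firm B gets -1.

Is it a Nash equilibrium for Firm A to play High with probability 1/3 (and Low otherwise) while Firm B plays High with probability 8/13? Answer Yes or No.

Check Firm B's indifference given Firm A's mix p = 1/3:
  payoff from High = -2; payoff from Low = -2 — equal.
Check Firm A's indifference given Firm B's mix q = 8/13:
  payoff from High = -9/13; payoff from Low = -9/13 — equal.
Both players are indifferent, so neither can profitably deviate.

Yes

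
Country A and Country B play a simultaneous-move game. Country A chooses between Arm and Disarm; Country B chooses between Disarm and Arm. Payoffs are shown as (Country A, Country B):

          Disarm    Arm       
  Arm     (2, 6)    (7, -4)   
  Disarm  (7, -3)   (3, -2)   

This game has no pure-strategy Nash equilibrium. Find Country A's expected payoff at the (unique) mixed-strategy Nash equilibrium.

Set Country A's expected payoff from Arm equal to that from Disarm:
  Country A's payoff to Arm: q·2 + (1−q)·7 = -5q + 7
  Country A's payoff to Disarm: q·7 + (1−q)·3 = 4q + 3
  -5q + 7 = 4q + 3  ⇒  -9q = -4  ⇒  q = 4/9.
At equilibrium Country A is indifferent across rows, so Country A's payoff equals the payoff from Arm: (4/9)·2 + (5/9)·7 = 43/9.

43/9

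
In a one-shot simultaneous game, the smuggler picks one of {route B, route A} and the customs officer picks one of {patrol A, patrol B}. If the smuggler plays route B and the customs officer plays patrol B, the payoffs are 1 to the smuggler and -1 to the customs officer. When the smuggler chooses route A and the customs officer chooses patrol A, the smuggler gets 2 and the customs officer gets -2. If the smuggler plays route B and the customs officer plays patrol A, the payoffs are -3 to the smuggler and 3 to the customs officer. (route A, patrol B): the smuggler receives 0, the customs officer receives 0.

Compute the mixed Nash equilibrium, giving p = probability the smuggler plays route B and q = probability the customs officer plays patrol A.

p = 1/3, q = 1/6

Set the customs officer's expected payoff from patrol A equal to that from patrol B:
  the customs officer's payoff from patrol A: p·3 + (1−p)·(-2) = 5p - 2
  the customs officer's payoff from patrol B: p·(-1) + (1−p)·0 = -p
  5p - 2 = -p  ⇒  6p = 2  ⇒  p = 1/3.
Set the smuggler's expected payoff from route B equal to that from route A:
  the smuggler's expected payoff from route B: q·(-3) + (1−q)·1 = -4q + 1
  the smuggler's expected payoff from route A: q·2 + (1−q)·0 = 2q
  -4q + 1 = 2q  ⇒  -6q = -1  ⇒  q = 1/6.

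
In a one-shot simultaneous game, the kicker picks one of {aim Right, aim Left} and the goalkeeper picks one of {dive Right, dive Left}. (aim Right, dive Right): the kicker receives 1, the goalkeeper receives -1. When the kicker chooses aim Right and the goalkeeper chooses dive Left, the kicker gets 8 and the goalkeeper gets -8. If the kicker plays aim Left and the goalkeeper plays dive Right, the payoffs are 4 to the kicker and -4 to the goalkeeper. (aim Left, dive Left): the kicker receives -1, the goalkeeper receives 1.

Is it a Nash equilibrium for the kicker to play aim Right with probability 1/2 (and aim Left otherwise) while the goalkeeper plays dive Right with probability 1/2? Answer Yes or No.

Given the kicker's mix p = 1/2, the goalkeeper's payoff from dive Right is -5/2 but from dive Left is -7/2. The goalkeeper strictly prefers dive Right, so the goalkeeper would not mix.
So the proposed profile is not a Nash equilibrium.

No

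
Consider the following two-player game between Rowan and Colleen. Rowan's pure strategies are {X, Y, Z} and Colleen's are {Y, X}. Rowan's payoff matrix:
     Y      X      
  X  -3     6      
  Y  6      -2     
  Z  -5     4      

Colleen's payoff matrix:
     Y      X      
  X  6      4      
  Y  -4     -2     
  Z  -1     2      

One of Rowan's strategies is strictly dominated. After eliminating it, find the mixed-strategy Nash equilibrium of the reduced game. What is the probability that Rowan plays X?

p = 1/2

Rowan's strategy Z is strictly dominated by X: -3 > -5 and 6 > 4. Eliminate Z.
Colleen's indifference between Y and X determines Rowan's mixing probability p:
  Colleen's payoff to Y: p·6 + (1−p)·(-4) = 10p - 4
  Colleen's payoff to X: p·4 + (1−p)·(-2) = 6p - 2
  10p - 4 = 6p - 2  ⇒  4p = 2  ⇒  p = 1/2.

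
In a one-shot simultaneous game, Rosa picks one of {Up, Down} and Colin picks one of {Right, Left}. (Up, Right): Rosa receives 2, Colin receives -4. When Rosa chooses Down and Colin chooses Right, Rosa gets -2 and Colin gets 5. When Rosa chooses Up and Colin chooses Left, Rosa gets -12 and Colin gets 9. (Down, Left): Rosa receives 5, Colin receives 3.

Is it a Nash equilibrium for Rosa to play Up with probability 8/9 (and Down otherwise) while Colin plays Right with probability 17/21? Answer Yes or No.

Given Rosa's mix p = 8/9, Colin's payoff from Right is -3 but from Left is 25/3. Colin strictly prefers Left, so Colin would not mix.
So the proposed profile is not a Nash equilibrium.

No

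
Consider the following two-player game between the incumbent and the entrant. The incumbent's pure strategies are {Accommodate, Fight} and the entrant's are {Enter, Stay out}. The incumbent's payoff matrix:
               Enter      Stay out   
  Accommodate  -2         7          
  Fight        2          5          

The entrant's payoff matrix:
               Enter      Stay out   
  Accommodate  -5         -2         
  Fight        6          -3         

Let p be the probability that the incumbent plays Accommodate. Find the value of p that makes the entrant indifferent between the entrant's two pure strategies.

In a mixed equilibrium the entrant is indifferent between Enter and Stay out; this condition fixes p.
  the entrant's payoff to Enter: p·(-5) + (1−p)·6 = -11p + 6
  the entrant's payoff to Stay out: p·(-2) + (1−p)·(-3) = p - 3
  -11p + 6 = p - 3  ⇒  -12p = -9  ⇒  p = 3/4.

p = 3/4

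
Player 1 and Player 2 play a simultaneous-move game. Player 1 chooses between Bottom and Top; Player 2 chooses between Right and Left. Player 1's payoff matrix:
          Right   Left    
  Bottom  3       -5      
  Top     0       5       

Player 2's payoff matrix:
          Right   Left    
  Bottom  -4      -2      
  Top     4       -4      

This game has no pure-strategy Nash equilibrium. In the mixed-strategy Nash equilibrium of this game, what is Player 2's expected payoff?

Player 2's indifference between Right and Left determines Player 1's mixing probability p:
  Player 2's payoff to Right: p·(-4) + (1−p)·4 = -8p + 4
  Player 2's payoff to Left: p·(-2) + (1−p)·(-4) = 2p - 4
  -8p + 4 = 2p - 4  ⇒  -10p = -8  ⇒  p = 4/5.
At equilibrium Player 2 is indifferent across columns, so Player 2's payoff equals the payoff from Right: (4/5)·(-4) + (1/5)·4 = -12/5.

-12/5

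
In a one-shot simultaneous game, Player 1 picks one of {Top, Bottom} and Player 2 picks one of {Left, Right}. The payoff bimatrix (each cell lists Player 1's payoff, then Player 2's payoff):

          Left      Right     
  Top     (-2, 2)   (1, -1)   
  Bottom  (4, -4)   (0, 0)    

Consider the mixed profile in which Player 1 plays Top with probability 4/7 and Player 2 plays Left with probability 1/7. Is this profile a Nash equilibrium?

Yes

Check Player 2's indifference given Player 1's mix p = 4/7:
  payoff from Left = -4/7; payoff from Right = -4/7 — equal.
Check Player 1's indifference given Player 2's mix q = 1/7:
  payoff from Top = 4/7; payoff from Bottom = 4/7 — equal.
Both players are indifferent, so neither can profitably deviate.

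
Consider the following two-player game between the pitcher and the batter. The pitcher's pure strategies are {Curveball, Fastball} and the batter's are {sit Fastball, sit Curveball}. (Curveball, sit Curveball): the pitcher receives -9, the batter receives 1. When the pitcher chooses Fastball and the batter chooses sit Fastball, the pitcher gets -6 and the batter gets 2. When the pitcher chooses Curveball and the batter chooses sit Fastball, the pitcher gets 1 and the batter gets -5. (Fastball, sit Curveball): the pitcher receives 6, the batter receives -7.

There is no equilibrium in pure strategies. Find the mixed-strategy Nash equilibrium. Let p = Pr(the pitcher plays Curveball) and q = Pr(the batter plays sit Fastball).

p = 3/5, q = 15/22

Set the batter's expected payoff from sit Fastball equal to that from sit Curveball:
  the batter's payoff to sit Fastball: p·(-5) + (1−p)·2 = -7p + 2
  the batter's payoff to sit Curveball: p·1 + (1−p)·(-7) = 8p - 7
  -7p + 2 = 8p - 7  ⇒  -15p = -9  ⇒  p = 3/5.
The pitcher's indifference between Curveball and Fastball determines the batter's mixing probability q:
  the pitcher's payoff from Curveball: q·1 + (1−q)·(-9) = 10q - 9
  the pitcher's payoff from Fastball: q·(-6) + (1−q)·6 = -12q + 6
  10q - 9 = -12q + 6  ⇒  22q = 15  ⇒  q = 15/22.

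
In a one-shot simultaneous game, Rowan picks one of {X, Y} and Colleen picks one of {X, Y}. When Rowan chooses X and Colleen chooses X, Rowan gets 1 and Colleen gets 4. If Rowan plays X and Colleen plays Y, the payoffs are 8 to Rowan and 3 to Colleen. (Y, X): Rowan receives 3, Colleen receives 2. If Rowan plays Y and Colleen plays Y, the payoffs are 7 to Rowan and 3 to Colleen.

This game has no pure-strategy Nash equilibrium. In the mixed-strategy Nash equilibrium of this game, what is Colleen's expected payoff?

3

Set Colleen's expected payoff from X equal to that from Y:
  Colleen's payoff from X: p·4 + (1−p)·2 = 2p + 2
  Colleen's payoff from Y: p·3 + (1−p)·3 = 3
  2p + 2 = 3  ⇒  2p = 1  ⇒  p = 1/2.
At equilibrium Colleen is indifferent across columns, so Colleen's payoff equals the payoff from X: (1/2)·4 + (1/2)·2 = 3.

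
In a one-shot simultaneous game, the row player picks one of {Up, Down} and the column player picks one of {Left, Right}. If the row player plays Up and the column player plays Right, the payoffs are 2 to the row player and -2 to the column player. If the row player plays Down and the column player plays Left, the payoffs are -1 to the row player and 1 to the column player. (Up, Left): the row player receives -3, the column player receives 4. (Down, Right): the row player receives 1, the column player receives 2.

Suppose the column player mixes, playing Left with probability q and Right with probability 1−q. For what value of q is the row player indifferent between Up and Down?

Set the row player's expected payoff from Up equal to that from Down:
  the row player's payoff to Up: q·(-3) + (1−q)·2 = -5q + 2
  the row player's payoff to Down: q·(-1) + (1−q)·1 = -2q + 1
  -5q + 2 = -2q + 1  ⇒  -3q = -1  ⇒  q = 1/3.

q = 1/3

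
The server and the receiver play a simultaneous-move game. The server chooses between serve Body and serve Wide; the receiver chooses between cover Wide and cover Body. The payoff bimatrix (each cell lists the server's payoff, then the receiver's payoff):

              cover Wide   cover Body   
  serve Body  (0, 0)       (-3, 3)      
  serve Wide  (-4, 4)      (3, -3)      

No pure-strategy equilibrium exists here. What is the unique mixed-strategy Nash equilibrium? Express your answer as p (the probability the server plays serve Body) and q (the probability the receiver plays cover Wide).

Set the receiver's expected payoff from cover Wide equal to that from cover Body:
  the receiver's payoff to cover Wide: p·0 + (1−p)·4 = -4p + 4
  the receiver's payoff to cover Body: p·3 + (1−p)·(-3) = 6p - 3
  -4p + 4 = 6p - 3  ⇒  -10p = -7  ⇒  p = 7/10.
The server's indifference between serve Body and serve Wide determines the receiver's mixing probability q:
  the server's payoff to serve Body: q·0 + (1−q)·(-3) = 3q - 3
  the server's payoff to serve Wide: q·(-4) + (1−q)·3 = -7q + 3
  3q - 3 = -7q + 3  ⇒  10q = 6  ⇒  q = 3/5.

p = 7/10, q = 3/5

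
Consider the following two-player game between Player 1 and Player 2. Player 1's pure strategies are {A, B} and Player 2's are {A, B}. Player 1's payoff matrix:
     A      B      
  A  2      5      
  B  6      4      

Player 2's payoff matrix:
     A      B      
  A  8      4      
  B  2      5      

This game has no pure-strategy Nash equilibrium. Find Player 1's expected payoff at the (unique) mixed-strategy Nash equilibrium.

Player 1's indifference between A and B determines Player 2's mixing probability q:
  Player 1's expected payoff from A: q·2 + (1−q)·5 = -3q + 5
  Player 1's expected payoff from B: q·6 + (1−q)·4 = 2q + 4
  -3q + 5 = 2q + 4  ⇒  -5q = -1  ⇒  q = 1/5.
At equilibrium Player 1 is indifferent across rows, so Player 1's payoff equals the payoff from A: (1/5)·2 + (4/5)·5 = 22/5.

22/5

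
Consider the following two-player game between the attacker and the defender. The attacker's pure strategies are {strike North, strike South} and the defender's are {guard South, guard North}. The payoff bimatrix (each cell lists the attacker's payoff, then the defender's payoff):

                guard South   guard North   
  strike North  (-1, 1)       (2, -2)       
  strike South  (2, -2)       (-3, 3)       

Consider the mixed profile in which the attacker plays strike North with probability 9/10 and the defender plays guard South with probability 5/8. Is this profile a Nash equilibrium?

No

Given the attacker's mix p = 9/10, the defender's payoff from guard South is 7/10 but from guard North is -3/2. The defender strictly prefers guard South, so the defender would not mix.
So the proposed profile is not a Nash equilibrium.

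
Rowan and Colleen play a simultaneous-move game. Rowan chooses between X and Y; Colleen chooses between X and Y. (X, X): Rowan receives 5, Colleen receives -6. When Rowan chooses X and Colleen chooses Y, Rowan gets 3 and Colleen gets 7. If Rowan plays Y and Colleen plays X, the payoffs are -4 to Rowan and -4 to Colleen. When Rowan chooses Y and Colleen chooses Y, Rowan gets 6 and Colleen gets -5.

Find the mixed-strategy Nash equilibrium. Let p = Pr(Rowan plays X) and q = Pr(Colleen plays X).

Set Colleen's expected payoff from X equal to that from Y:
  Colleen's expected payoff from X: p·(-6) + (1−p)·(-4) = -2p - 4
  Colleen's expected payoff from Y: p·7 + (1−p)·(-5) = 12p - 5
  -2p - 4 = 12p - 5  ⇒  -14p = -1  ⇒  p = 1/14.
For Rowan to be willing to mix, Rowan must be indifferent between X and Y, which pins down Colleen's mix.
  Rowan's expected payoff from X: q·5 + (1−q)·3 = 2q + 3
  Rowan's expected payoff from Y: q·(-4) + (1−q)·6 = -10q + 6
  2q + 3 = -10q + 6  ⇒  12q = 3  ⇒  q = 1/4.

p = 1/14, q = 1/4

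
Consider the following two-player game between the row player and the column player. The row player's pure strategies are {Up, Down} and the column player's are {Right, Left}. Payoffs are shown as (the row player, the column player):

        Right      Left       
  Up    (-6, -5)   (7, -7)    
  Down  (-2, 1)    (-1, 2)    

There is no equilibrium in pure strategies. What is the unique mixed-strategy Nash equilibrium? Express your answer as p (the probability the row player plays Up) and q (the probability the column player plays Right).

For the column player to be willing to mix, the column player must be indifferent between Right and Left, which pins down the row player's mix.
  the column player's expected payoff from Right: p·(-5) + (1−p)·1 = -6p + 1
  the column player's expected payoff from Left: p·(-7) + (1−p)·2 = -9p + 2
  -6p + 1 = -9p + 2  ⇒  3p = 1  ⇒  p = 1/3.
The row player's indifference between Up and Down determines the column player's mixing probability q:
  the row player's payoff from Up: q·(-6) + (1−q)·7 = -13q + 7
  the row player's payoff from Down: q·(-2) + (1−q)·(-1) = -q - 1
  -13q + 7 = -q - 1  ⇒  -12q = -8  ⇒  q = 2/3.

p = 1/3, q = 2/3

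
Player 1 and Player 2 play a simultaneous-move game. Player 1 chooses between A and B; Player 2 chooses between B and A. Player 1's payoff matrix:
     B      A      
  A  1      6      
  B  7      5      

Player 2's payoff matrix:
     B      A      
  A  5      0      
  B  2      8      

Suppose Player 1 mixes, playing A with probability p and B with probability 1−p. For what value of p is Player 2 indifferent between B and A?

Player 2's indifference between B and A determines Player 1's mixing probability p:
  Player 2's expected payoff from B: p·5 + (1−p)·2 = 3p + 2
  Player 2's expected payoff from A: p·0 + (1−p)·8 = -8p + 8
  3p + 2 = -8p + 8  ⇒  11p = 6  ⇒  p = 6/11.

p = 6/11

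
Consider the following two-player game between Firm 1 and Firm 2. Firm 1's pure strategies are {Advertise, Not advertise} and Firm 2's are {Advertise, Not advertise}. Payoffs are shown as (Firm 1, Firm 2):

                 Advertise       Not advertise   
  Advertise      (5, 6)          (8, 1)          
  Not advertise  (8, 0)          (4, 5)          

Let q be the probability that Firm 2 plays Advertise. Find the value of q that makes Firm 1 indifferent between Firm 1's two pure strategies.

q = 4/7

For Firm 1 to be willing to mix, Firm 1 must be indifferent between Advertise and Not advertise, which pins down Firm 2's mix.
  Firm 1's payoff to Advertise: q·5 + (1−q)·8 = -3q + 8
  Firm 1's payoff to Not advertise: q·8 + (1−q)·4 = 4q + 4
  -3q + 8 = 4q + 4  ⇒  -7q = -4  ⇒  q = 4/7.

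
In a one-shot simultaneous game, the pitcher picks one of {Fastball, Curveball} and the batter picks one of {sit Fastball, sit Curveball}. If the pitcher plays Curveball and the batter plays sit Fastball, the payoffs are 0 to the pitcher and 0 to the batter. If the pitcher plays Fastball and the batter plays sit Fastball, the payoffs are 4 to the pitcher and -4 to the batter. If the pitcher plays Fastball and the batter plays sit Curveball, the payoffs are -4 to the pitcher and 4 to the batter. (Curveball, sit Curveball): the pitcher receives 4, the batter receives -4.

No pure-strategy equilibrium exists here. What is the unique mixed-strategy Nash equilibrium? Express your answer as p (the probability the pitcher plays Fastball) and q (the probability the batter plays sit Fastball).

p = 1/3, q = 2/3

The pitcher's mix must leave the batter indifferent between sit Fastball and sit Curveball.
  the batter's payoff to sit Fastball: p·(-4) + (1−p)·0 = -4p
  the batter's payoff to sit Curveball: p·4 + (1−p)·(-4) = 8p - 4
  -4p = 8p - 4  ⇒  -12p = -4  ⇒  p = 1/3.
Set the pitcher's expected payoff from Fastball equal to that from Curveball:
  the pitcher's payoff from Fastball: q·4 + (1−q)·(-4) = 8q - 4
  the pitcher's payoff from Curveball: q·0 + (1−q)·4 = -4q + 4
  8q - 4 = -4q + 4  ⇒  12q = 8  ⇒  q = 2/3.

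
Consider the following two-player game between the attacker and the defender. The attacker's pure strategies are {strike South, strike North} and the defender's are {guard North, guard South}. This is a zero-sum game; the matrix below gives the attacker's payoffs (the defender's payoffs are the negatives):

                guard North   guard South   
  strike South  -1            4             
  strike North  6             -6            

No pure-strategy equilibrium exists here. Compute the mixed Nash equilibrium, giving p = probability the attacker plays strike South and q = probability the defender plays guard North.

p = 12/17, q = 10/17

Set the defender's expected payoff from guard North equal to that from guard South:
  the defender's expected payoff from guard North: p·1 + (1−p)·(-6) = 7p - 6
  the defender's expected payoff from guard South: p·(-4) + (1−p)·6 = -10p + 6
  7p - 6 = -10p + 6  ⇒  17p = 12  ⇒  p = 12/17.
The defender's mix must leave the attacker indifferent between strike South and strike North.
  the attacker's payoff from strike South: q·(-1) + (1−q)·4 = -5q + 4
  the attacker's payoff from strike North: q·6 + (1−q)·(-6) = 12q - 6
  -5q + 4 = 12q - 6  ⇒  -17q = -10  ⇒  q = 10/17.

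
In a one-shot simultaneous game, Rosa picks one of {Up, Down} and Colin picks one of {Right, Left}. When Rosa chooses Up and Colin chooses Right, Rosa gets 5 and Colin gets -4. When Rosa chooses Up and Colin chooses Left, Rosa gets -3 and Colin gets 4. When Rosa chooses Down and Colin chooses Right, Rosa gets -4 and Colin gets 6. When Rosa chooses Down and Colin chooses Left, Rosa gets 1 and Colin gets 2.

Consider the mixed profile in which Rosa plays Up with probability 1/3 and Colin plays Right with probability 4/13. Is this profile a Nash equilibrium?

Check Colin's indifference given Rosa's mix p = 1/3:
  payoff from Right = 8/3; payoff from Left = 8/3 — equal.
Check Rosa's indifference given Colin's mix q = 4/13:
  payoff from Up = -7/13; payoff from Down = -7/13 — equal.
Both players are indifferent, so neither can profitably deviate.

Yes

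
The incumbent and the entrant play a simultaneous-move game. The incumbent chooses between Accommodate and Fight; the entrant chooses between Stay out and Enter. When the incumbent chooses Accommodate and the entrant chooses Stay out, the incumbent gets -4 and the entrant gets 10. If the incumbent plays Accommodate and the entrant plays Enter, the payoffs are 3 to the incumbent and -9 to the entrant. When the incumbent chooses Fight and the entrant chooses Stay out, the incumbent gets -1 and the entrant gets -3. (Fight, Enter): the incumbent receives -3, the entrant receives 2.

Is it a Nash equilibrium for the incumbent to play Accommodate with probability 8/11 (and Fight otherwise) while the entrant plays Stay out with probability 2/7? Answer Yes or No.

Given the incumbent's mix p = 8/11, the entrant's payoff from Stay out is 71/11 but from Enter is -6. The entrant strictly prefers Stay out, so the entrant would not mix.
So the proposed profile is not a Nash equilibrium.

No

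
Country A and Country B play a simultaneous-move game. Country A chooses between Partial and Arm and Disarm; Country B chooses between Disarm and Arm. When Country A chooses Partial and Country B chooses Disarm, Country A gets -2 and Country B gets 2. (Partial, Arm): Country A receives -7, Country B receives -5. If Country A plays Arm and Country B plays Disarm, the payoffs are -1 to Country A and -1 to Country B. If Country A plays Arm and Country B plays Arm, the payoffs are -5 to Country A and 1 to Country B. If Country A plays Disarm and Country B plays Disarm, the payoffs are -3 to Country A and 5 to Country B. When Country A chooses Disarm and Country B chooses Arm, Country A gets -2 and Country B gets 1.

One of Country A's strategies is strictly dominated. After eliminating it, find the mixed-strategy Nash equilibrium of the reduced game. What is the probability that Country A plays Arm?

Country A's strategy Partial is strictly dominated by Arm: -1 > -2 and -5 > -7. Eliminate Partial.
Country B's indifference between Disarm and Arm determines Country A's mixing probability p:
  Country B's payoff to Disarm: p·(-1) + (1−p)·5 = -6p + 5
  Country B's payoff to Arm: p·1 + (1−p)·1 = 1
  -6p + 5 = 1  ⇒  -6p = -4  ⇒  p = 2/3.

p = 2/3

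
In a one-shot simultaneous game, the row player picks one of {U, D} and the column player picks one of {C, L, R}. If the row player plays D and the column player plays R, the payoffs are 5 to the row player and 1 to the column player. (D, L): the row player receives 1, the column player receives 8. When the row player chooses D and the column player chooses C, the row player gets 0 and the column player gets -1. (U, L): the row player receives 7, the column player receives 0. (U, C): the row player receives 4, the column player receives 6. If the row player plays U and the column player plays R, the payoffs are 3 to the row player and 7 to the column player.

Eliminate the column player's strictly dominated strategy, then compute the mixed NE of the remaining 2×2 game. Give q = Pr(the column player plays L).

The column player's strategy C is strictly dominated by R: 7 > 6 and 1 > -1. Eliminate C.
The column player's mix must leave the row player indifferent between U and D.
  the row player's expected payoff from U: q·7 + (1−q)·3 = 4q + 3
  the row player's expected payoff from D: q·1 + (1−q)·5 = -4q + 5
  4q + 3 = -4q + 5  ⇒  8q = 2  ⇒  q = 1/4.

q = 1/4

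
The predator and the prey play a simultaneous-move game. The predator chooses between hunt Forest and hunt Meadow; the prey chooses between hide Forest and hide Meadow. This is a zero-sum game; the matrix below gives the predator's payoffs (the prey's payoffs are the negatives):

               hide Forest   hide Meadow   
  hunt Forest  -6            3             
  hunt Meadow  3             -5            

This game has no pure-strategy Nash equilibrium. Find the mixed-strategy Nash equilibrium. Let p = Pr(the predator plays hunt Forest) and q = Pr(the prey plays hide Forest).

p = 8/17, q = 8/17

For the prey to be willing to mix, the prey must be indifferent between hide Forest and hide Meadow, which pins down the predator's mix.
  the prey's payoff to hide Forest: p·6 + (1−p)·(-3) = 9p - 3
  the prey's payoff to hide Meadow: p·(-3) + (1−p)·5 = -8p + 5
  9p - 3 = -8p + 5  ⇒  17p = 8  ⇒  p = 8/17.
The predator's indifference between hunt Forest and hunt Meadow determines the prey's mixing probability q:
  the predator's payoff to hunt Forest: q·(-6) + (1−q)·3 = -9q + 3
  the predator's payoff to hunt Meadow: q·3 + (1−q)·(-5) = 8q - 5
  -9q + 3 = 8q - 5  ⇒  -17q = -8  ⇒  q = 8/17.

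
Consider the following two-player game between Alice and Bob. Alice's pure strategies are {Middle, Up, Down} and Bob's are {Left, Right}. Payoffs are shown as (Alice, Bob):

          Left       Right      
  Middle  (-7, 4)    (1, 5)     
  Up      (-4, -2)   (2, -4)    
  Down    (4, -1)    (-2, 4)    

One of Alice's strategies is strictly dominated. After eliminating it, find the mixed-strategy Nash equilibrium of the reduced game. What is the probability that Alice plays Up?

Alice's strategy Middle is strictly dominated by Up: -4 > -7 and 2 > 1. Eliminate Middle.
Set Bob's expected payoff from Left equal to that from Right:
  Bob's payoff from Left: p·(-2) + (1−p)·(-1) = -p - 1
  Bob's payoff from Right: p·(-4) + (1−p)·4 = -8p + 4
  -p - 1 = -8p + 4  ⇒  7p = 5  ⇒  p = 5/7.

p = 5/7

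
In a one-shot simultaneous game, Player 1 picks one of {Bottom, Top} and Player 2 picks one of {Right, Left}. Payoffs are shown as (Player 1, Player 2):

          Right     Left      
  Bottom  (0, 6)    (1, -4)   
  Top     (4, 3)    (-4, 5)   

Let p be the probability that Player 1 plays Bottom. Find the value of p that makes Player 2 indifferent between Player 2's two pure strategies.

Player 2's indifference between Right and Left determines Player 1's mixing probability p:
  Player 2's expected payoff from Right: p·6 + (1−p)·3 = 3p + 3
  Player 2's expected payoff from Left: p·(-4) + (1−p)·5 = -9p + 5
  3p + 3 = -9p + 5  ⇒  12p = 2  ⇒  p = 1/6.

p = 1/6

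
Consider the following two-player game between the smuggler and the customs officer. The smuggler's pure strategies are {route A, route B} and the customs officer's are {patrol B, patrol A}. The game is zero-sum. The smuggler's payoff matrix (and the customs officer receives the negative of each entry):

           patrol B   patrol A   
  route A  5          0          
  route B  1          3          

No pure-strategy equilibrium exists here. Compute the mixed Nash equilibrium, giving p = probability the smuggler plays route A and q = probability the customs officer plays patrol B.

p = 2/7, q = 3/7

For the customs officer to be willing to mix, the customs officer must be indifferent between patrol B and patrol A, which pins down the smuggler's mix.
  the customs officer's payoff from patrol B: p·(-5) + (1−p)·(-1) = -4p - 1
  the customs officer's payoff from patrol A: p·0 + (1−p)·(-3) = 3p - 3
  -4p - 1 = 3p - 3  ⇒  -7p = -2  ⇒  p = 2/7.
In a mixed equilibrium the smuggler is indifferent between route A and route B; this condition fixes q.
  the smuggler's payoff to route A: q·5 + (1−q)·0 = 5q
  the smuggler's payoff to route B: q·1 + (1−q)·3 = -2q + 3
  5q = -2q + 3  ⇒  7q = 3  ⇒  q = 3/7.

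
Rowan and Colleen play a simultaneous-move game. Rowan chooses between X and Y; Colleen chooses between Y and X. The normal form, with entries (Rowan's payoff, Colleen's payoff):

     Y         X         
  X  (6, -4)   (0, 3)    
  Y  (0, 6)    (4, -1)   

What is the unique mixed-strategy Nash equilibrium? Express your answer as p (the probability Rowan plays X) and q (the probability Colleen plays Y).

p = 1/2, q = 2/5

For Colleen to be willing to mix, Colleen must be indifferent between Y and X, which pins down Rowan's mix.
  Colleen's payoff from Y: p·(-4) + (1−p)·6 = -10p + 6
  Colleen's payoff from X: p·3 + (1−p)·(-1) = 4p - 1
  -10p + 6 = 4p - 1  ⇒  -14p = -7  ⇒  p = 1/2.
Rowan's indifference between X and Y determines Colleen's mixing probability q:
  Rowan's payoff to X: q·6 + (1−q)·0 = 6q
  Rowan's payoff to Y: q·0 + (1−q)·4 = -4q + 4
  6q = -4q + 4  ⇒  10q = 4  ⇒  q = 2/5.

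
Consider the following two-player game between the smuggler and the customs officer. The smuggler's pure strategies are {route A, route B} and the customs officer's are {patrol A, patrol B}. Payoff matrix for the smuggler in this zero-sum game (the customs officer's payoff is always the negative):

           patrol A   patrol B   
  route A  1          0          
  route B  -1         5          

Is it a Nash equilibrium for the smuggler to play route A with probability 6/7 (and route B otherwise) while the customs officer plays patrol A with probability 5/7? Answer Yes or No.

Yes

Check the customs officer's indifference given the smuggler's mix p = 6/7:
  payoff from patrol A = -5/7; payoff from patrol B = -5/7 — equal.
Check the smuggler's indifference given the customs officer's mix q = 5/7:
  payoff from route A = 5/7; payoff from route B = 5/7 — equal.
Both players are indifferent, so neither can profitably deviate.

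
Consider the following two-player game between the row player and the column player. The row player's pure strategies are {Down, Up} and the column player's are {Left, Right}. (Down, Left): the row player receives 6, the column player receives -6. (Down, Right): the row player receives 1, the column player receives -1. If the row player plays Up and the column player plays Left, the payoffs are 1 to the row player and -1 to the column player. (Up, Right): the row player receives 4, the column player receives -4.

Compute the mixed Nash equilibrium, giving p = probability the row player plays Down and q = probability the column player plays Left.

p = 3/8, q = 3/8

The row player's mix must leave the column player indifferent between Left and Right.
  the column player's expected payoff from Left: p·(-6) + (1−p)·(-1) = -5p - 1
  the column player's expected payoff from Right: p·(-1) + (1−p)·(-4) = 3p - 4
  -5p - 1 = 3p - 4  ⇒  -8p = -3  ⇒  p = 3/8.
Set the row player's expected payoff from Down equal to that from Up:
  the row player's payoff from Down: q·6 + (1−q)·1 = 5q + 1
  the row player's payoff from Up: q·1 + (1−q)·4 = -3q + 4
  5q + 1 = -3q + 4  ⇒  8q = 3  ⇒  q = 3/8.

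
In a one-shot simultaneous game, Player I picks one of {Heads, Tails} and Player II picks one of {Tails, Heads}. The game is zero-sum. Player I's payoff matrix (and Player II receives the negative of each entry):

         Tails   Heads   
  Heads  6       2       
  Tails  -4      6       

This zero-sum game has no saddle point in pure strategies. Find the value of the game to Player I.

v = 22/7

Player II's mix must leave Player I indifferent between Heads and Tails.
  Player I's payoff from Heads: q·6 + (1−q)·2 = 4q + 2
  Player I's payoff from Tails: q·(-4) + (1−q)·6 = -10q + 6
  4q + 2 = -10q + 6  ⇒  14q = 4  ⇒  q = 2/7.
The value is Player I's expected payoff against this mix (using Heads): (2/7)·6 + (5/7)·2 = 22/7.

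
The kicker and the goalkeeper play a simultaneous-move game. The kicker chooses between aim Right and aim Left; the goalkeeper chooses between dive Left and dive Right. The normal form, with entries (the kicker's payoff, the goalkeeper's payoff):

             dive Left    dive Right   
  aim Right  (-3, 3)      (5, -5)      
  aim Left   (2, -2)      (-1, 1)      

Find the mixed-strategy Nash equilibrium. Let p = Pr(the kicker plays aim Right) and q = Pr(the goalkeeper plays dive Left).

Set the goalkeeper's expected payoff from dive Left equal to that from dive Right:
  the goalkeeper's expected payoff from dive Left: p·3 + (1−p)·(-2) = 5p - 2
  the goalkeeper's expected payoff from dive Right: p·(-5) + (1−p)·1 = -6p + 1
  5p - 2 = -6p + 1  ⇒  11p = 3  ⇒  p = 3/11.
Set the kicker's expected payoff from aim Right equal to that from aim Left:
  the kicker's payoff to aim Right: q·(-3) + (1−q)·5 = -8q + 5
  the kicker's payoff to aim Left: q·2 + (1−q)·(-1) = 3q - 1
  -8q + 5 = 3q - 1  ⇒  -11q = -6  ⇒  q = 6/11.

p = 3/11, q = 6/11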